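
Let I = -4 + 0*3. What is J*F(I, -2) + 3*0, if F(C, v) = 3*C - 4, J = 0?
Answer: 0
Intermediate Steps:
I = -4 (I = -4 + 0 = -4)
F(C, v) = -4 + 3*C
J*F(I, -2) + 3*0 = 0*(-4 + 3*(-4)) + 3*0 = 0*(-4 - 12) + 0 = 0*(-16) + 0 = 0 + 0 = 0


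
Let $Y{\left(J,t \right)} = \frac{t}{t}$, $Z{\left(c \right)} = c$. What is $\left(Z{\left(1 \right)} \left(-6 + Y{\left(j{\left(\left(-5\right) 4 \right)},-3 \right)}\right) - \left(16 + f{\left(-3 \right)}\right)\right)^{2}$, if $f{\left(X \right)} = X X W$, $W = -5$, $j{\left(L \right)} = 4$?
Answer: $576$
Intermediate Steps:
$Y{\left(J,t \right)} = 1$
$f{\left(X \right)} = - 5 X^{2}$ ($f{\left(X \right)} = X X \left(-5\right) = X^{2} \left(-5\right) = - 5 X^{2}$)
$\left(Z{\left(1 \right)} \left(-6 + Y{\left(j{\left(\left(-5\right) 4 \right)},-3 \right)}\right) - \left(16 + f{\left(-3 \right)}\right)\right)^{2} = \left(1 \left(-6 + 1\right) - \left(16 - 5 \left(-3\right)^{2}\right)\right)^{2} = \left(1 \left(-5\right) - \left(16 - 45\right)\right)^{2} = \left(-5 - -29\right)^{2} = \left(-5 + \left(-16 + 45\right)\right)^{2} = \left(-5 + 29\right)^{2} = 24^{2} = 576$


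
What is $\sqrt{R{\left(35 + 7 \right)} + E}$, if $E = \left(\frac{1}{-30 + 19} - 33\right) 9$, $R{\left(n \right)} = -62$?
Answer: $\frac{i \sqrt{43538}}{11} \approx 18.969 i$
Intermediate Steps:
$E = - \frac{3276}{11}$ ($E = \left(\frac{1}{-11} - 33\right) 9 = \left(- \frac{1}{11} - 33\right) 9 = \left(- \frac{364}{11}\right) 9 = - \frac{3276}{11} \approx -297.82$)
$\sqrt{R{\left(35 + 7 \right)} + E} = \sqrt{-62 - \frac{3276}{11}} = \sqrt{- \frac{3958}{11}} = \frac{i \sqrt{43538}}{11}$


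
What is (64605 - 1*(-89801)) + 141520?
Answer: 295926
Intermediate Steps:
(64605 - 1*(-89801)) + 141520 = (64605 + 89801) + 141520 = 154406 + 141520 = 295926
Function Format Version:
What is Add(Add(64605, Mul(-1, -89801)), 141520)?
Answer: 295926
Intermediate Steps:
Add(Add(64605, Mul(-1, -89801)), 141520) = Add(Add(64605, 89801), 141520) = Add(154406, 141520) = 295926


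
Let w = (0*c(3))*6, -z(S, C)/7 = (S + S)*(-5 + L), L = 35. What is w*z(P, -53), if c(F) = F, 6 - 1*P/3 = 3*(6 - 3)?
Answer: 0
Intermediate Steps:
P = -9 (P = 18 - 9*(6 - 3) = 18 - 9*3 = 18 - 3*9 = 18 - 27 = -9)
z(S, C) = -420*S (z(S, C) = -7*(S + S)*(-5 + 35) = -7*2*S*30 = -420*S)
w = 0 (w = (0*3)*6 = 0*6 = 0)
w*z(P, -53) = 0*(-420*(-9)) = 0*3780 = 0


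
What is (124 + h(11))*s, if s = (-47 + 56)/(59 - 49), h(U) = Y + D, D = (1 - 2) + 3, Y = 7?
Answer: 1197/10 ≈ 119.70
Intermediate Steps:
D = 2 (D = -1 + 3 = 2)
h(U) = 9 (h(U) = 7 + 2 = 9)
s = 9/10 ≈ 0.90000
(124 + h(11))*s = (124 + 9)*(9/10) = 133*(9/10) = 1197/10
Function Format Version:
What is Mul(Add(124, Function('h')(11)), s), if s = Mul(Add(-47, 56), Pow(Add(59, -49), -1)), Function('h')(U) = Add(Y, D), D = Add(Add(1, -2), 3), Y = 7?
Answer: Rational(1197, 10) ≈ 119.70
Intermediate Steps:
D = 2 (D = Add(-1, 3) = 2)
Function('h')(U) = 9 (Function('h')(U) = Add(7, 2) = 9)
s = Rational(9, 10) (s = Mul(9, Pow(10, -1)) = Mul(9, Rational(1, 10)) = Rational(9, 10) ≈ 0.90000)
Mul(Add(124, Function('h')(11)), s) = Mul(Add(124, 9), Rational(9, 10)) = Mul(133, Rational(9, 10)) = Rational(1197, 10)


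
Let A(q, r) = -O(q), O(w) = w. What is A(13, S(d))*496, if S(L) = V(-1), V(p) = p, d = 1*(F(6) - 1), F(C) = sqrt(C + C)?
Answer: -6448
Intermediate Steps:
F(C) = sqrt(2)*sqrt(C) (F(C) = sqrt(2*C) = sqrt(2)*sqrt(C))
d = -1 + 2*sqrt(3) (d = 1*(sqrt(2)*sqrt(6) - 1) = 1*(2*sqrt(3) - 1) = 1*(-1 + 2*sqrt(3)) = -1 + 2*sqrt(3) ≈ 2.4641)
S(L) = -1
A(q, r) = -q
A(13, S(d))*496 = -1*13*496 = -13*496 = -6448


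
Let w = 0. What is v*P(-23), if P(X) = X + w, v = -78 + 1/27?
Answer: 48415/27 ≈ 1793.1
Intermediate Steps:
v = -2105/27 (v = -78 + 1/27 = -2105/27 ≈ -77.963)
P(X) = X (P(X) = X + 0 = X)
v*P(-23) = -2105/27*(-23) = 48415/27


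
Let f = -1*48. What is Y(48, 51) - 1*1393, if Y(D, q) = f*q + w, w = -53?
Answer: -3894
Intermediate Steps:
f = -48
Y(D, q) = -53 - 48*q (Y(D, q) = -48*q - 53 = -53 - 48*q)
Y(48, 51) - 1*1393 = (-53 - 48*51) - 1*1393 = (-53 - 2448) - 1393 = -2501 - 1393 = -3894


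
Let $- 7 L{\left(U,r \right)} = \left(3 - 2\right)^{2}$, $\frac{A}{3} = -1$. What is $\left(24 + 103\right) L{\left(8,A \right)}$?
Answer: $- \frac{127}{7} \approx -18.143$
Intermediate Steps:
$A = -3$ ($A = 3 \left(-1\right) = -3$)
$L{\left(U,r \right)} = - \frac{1}{7}$ ($L{\left(U,r \right)} = - \frac{\left(3 - 2\right)^{2}}{7} = - \frac{1^{2}}{7} = \left(- \frac{1}{7}\right) 1 = - \frac{1}{7}$)
$\left(24 + 103\right) L{\left(8,A \right)} = \left(24 + 103\right) \left(- \frac{1}{7}\right) = 127 \left(- \frac{1}{7}\right) = - \frac{127}{7}$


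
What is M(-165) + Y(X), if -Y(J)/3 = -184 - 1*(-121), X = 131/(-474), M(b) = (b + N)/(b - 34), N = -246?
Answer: 38022/199 ≈ 191.07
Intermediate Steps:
M(b) = (-246 + b)/(-34 + b) (M(b) = (b - 246)/(b - 34) = (-246 + b)/(-34 + b))
X = -131/474 (X = 131*(-1/474) = -131/474 ≈ -0.27637)
Y(J) = 189 (Y(J) = -3*(-184 - 1*(-121)) = -3*(-184 + 121) = -3*(-63) = 189)
M(-165) + Y(X) = (-246 - 165)/(-34 - 165) + 189 = -411/(-199) + 189 = -1/199*(-411) + 189 = 411/199 + 189 = 38022/199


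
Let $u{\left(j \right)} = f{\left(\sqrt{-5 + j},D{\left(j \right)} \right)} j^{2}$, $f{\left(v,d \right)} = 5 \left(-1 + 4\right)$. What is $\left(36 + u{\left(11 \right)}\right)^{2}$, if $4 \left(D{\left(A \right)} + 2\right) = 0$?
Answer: $3426201$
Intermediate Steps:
$D{\left(A \right)} = -2$ ($D{\left(A \right)} = -2 + \frac{1}{4} \cdot 0 = -2 + 0 = -2$)
$f{\left(v,d \right)} = 15$ ($f{\left(v,d \right)} = 5 \cdot 3 = 15$)
$u{\left(j \right)} = 15 j^{2}$
$\left(36 + u{\left(11 \right)}\right)^{2} = \left(36 + 15 \cdot 11^{2}\right)^{2} = \left(36 + 15 \cdot 121\right)^{2} = \left(36 + 1815\right)^{2} = 1851^{2} = 3426201$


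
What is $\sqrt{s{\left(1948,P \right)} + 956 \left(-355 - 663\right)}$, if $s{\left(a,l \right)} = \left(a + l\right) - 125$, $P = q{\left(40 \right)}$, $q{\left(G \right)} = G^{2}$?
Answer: $i \sqrt{969785} \approx 984.78 i$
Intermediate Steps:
$P = 1600$ ($P = 40^{2} = 1600$)
$s{\left(a,l \right)} = -125 + a + l$
$\sqrt{s{\left(1948,P \right)} + 956 \left(-355 - 663\right)} = \sqrt{\left(-125 + 1948 + 1600\right) + 956 \left(-355 - 663\right)} = \sqrt{3423 + 956 \left(-1018\right)} = \sqrt{3423 - 973208} = \sqrt{-969785} = i \sqrt{969785}$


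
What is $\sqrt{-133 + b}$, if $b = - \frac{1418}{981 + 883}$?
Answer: $\frac{i \sqrt{29046945}}{466} \approx 11.565 i$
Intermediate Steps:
$b = - \frac{709}{932}$ ($b = - \frac{1418}{1864} = \left(-1418\right) \frac{1}{1864} = - \frac{709}{932} \approx -0.76073$)
$\sqrt{-133 + b} = \sqrt{-133 - \frac{709}{932}} = \sqrt{- \frac{124665}{932}} = \frac{i \sqrt{29046945}}{466}$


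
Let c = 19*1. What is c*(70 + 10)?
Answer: 1520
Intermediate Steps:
c = 19
c*(70 + 10) = 19*(70 + 10) = 19*80 = 1520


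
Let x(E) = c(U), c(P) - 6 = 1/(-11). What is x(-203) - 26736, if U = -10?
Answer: -294031/11 ≈ -26730.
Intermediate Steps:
c(P) = 65/11 (c(P) = 6 + 1/(-11) = 6 - 1/11 = 65/11)
x(E) = 65/11
x(-203) - 26736 = 65/11 - 26736 = -294031/11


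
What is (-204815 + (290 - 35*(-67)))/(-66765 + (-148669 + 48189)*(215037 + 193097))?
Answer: 40436/8201874217 ≈ 4.9301e-6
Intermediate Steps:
(-204815 + (290 - 35*(-67)))/(-66765 + (-148669 + 48189)*(215037 + 193097)) = (-204815 + (290 + 2345))/(-66765 - 100480*408134) = (-204815 + 2635)/(-66765 - 41009304320) = -202180/(-41009371085) = -202180*(-1/41009371085) = 40436/8201874217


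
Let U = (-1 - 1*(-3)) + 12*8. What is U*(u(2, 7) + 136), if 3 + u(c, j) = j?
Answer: 13720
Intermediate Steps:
u(c, j) = -3 + j
U = 98 (U = (-1 + 3) + 96 = 2 + 96 = 98)
U*(u(2, 7) + 136) = 98*((-3 + 7) + 136) = 98*(4 + 136) = 98*140 = 13720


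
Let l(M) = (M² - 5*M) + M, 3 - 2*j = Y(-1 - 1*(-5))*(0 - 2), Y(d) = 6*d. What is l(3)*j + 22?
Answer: -109/2 ≈ -54.500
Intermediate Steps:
j = 51/2 (j = 3/2 - 6*(-1 - 1*(-5))*(0 - 2)/2 = 3/2 - 6*(-1 + 5)*(-2)/2 = 3/2 - 6*4*(-2)/2 = 3/2 - 12*(-2) = 3/2 - ½*(-48) = 3/2 + 24 = 51/2 ≈ 25.500)
l(M) = M² - 4*M
l(3)*j + 22 = (3*(-4 + 3))*(51/2) + 22 = (3*(-1))*(51/2) + 22 = -3*51/2 + 22 = -153/2 + 22 = -109/2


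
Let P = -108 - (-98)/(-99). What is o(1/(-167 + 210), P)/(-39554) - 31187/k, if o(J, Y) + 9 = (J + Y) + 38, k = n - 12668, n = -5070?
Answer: 2628674185085/1493374441482 ≈ 1.7602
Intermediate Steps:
k = -17738 (k = -5070 - 12668 = -17738)
P = -10790/99 (P = -108 - (-98)*(-1)/99 = -108 - 1*98/99 = -108 - 98/99 = -10790/99 ≈ -108.99)
o(J, Y) = 29 + J + Y (o(J, Y) = -9 + ((J + Y) + 38) = -9 + (38 + J + Y) = 29 + J + Y)
o(1/(-167 + 210), P)/(-39554) - 31187/k = (29 + 1/(-167 + 210) - 10790/99)/(-39554) - 31187/(-17738) = (29 + 1/43 - 10790/99)*(-1/39554) - 31187*(-1/17738) = (29 + 1/43 - 10790/99)*(-1/39554) + 31187/17738 = -340418/4257*(-1/39554) + 31187/17738 = 170209/84190689 + 31187/17738 = 2628674185085/1493374441482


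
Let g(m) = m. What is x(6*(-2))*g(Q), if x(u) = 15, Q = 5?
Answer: 75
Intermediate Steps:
x(6*(-2))*g(Q) = 15*5 = 75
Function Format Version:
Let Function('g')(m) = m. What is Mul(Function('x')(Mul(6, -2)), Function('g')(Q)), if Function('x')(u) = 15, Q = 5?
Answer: 75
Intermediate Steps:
Mul(Function('x')(Mul(6, -2)), Function('g')(Q)) = Mul(15, 5) = 75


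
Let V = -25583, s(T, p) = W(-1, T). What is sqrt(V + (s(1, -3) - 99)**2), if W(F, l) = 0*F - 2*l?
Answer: I*sqrt(15382) ≈ 124.02*I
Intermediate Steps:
W(F, l) = -2*l (W(F, l) = 0 - 2*l = -2*l)
s(T, p) = -2*T
sqrt(V + (s(1, -3) - 99)**2) = sqrt(-25583 + (-2*1 - 99)**2) = sqrt(-25583 + (-2 - 99)**2) = sqrt(-25583 + (-101)**2) = sqrt(-25583 + 10201) = sqrt(-15382) = I*sqrt(15382)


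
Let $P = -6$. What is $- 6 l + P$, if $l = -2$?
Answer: $6$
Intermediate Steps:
$- 6 l + P = \left(-6\right) \left(-2\right) - 6 = 12 - 6 = 6$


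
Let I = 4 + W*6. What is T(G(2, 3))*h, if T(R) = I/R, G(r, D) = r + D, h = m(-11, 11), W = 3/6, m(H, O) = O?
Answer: 77/5 ≈ 15.400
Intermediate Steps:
W = ½ (W = 3*(⅙) = ½ ≈ 0.50000)
h = 11
G(r, D) = D + r
I = 7 (I = 4 + (½)*6 = 4 + 3 = 7)
T(R) = 7/R
T(G(2, 3))*h = (7/(3 + 2))*11 = (7/5)*11 = 77/5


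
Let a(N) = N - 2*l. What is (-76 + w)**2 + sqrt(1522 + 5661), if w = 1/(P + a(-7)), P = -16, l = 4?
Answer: 5555449/961 + sqrt(7183) ≈ 5865.7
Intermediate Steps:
a(N) = -8 + N (a(N) = N - 2*4 = N - 8 = -8 + N)
w = -1/31 (w = 1/(-16 + (-8 - 7)) = 1/(-16 - 15) = 1/(-31) = -1/31 ≈ -0.032258)
(-76 + w)**2 + sqrt(1522 + 5661) = (-76 - 1/31)**2 + sqrt(1522 + 5661) = (-2357/31)**2 + sqrt(7183) = 5555449/961 + sqrt(7183)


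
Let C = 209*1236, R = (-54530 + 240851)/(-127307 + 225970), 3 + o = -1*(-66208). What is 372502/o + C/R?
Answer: 562479205934534/4111793935 ≈ 1.3680e+5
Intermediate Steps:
o = 66205 (o = -3 - 1*(-66208) = -3 + 66208 = 66205)
R = 186321/98663 ≈ 1.8885
C = 258324
372502/o + C/R = 372502/66205 + 258324/(186321/98663) = 372502*(1/66205) + 258324*(98663/186321) = 372502/66205 + 8495673604/62107 = 562479205934534/4111793935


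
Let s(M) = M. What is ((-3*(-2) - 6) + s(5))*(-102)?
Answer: -510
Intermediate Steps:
((-3*(-2) - 6) + s(5))*(-102) = ((-3*(-2) - 6) + 5)*(-102) = ((6 - 6) + 5)*(-102) = (0 + 5)*(-102) = 5*(-102) = -510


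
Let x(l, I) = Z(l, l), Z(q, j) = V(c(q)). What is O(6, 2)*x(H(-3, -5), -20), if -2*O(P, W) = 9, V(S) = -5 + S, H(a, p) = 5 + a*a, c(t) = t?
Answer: -81/2 ≈ -40.500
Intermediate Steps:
H(a, p) = 5 + a²
Z(q, j) = -5 + q
x(l, I) = -5 + l
O(P, W) = -9/2 (O(P, W) = -½*9 = -9/2)
O(6, 2)*x(H(-3, -5), -20) = -9*(-5 + (5 + (-3)²))/2 = -9*(-5 + (5 + 9))/2 = -9*(-5 + 14)/2 = -9/2*9 = -81/2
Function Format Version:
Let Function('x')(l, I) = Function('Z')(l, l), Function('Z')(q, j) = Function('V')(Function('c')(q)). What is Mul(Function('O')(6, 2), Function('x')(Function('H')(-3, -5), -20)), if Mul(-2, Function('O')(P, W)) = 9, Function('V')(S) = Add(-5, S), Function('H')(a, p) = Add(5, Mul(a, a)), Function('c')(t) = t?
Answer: Rational(-81, 2) ≈ -40.500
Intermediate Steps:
Function('H')(a, p) = Add(5, Pow(a, 2))
Function('Z')(q, j) = Add(-5, q)
Function('x')(l, I) = Add(-5, l)
Function('O')(P, W) = Rational(-9, 2) (Function('O')(P, W) = Mul(Rational(-1, 2), 9) = Rational(-9, 2))
Mul(Function('O')(6, 2), Function('x')(Function('H')(-3, -5), -20)) = Mul(Rational(-9, 2), Add(-5, Add(5, Pow(-3, 2)))) = Mul(Rational(-9, 2), Add(-5, Add(5, 9))) = Mul(Rational(-9, 2), Add(-5, 14)) = Mul(Rational(-9, 2), 9) = Rational(-81, 2)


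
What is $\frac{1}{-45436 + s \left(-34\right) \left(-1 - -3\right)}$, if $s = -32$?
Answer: $- \frac{1}{43260} \approx -2.3116 \cdot 10^{-5}$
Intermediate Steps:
$\frac{1}{-45436 + s \left(-34\right) \left(-1 - -3\right)} = \frac{1}{-45436 + \left(-32\right) \left(-34\right) \left(-1 - -3\right)} = \frac{1}{-45436 + 1088 \left(-1 + 3\right)} = \frac{1}{-45436 + 1088 \cdot 2} = \frac{1}{-45436 + 2176} = \frac{1}{-43260} = - \frac{1}{43260}$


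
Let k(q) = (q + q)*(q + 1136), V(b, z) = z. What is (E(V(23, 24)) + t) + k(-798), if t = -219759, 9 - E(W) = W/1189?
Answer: -902686446/1189 ≈ -7.5920e+5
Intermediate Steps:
k(q) = 2*q*(1136 + q) (k(q) = (2*q)*(1136 + q) = 2*q*(1136 + q))
E(W) = 9 - W/1189
(E(V(23, 24)) + t) + k(-798) = ((9 - 1/1189*24) - 219759) + 2*(-798)*(1136 - 798) = ((9 - 24/1189) - 219759) + 2*(-798)*338 = (10677/1189 - 219759) - 539448 = -261282774/1189 - 539448 = -902686446/1189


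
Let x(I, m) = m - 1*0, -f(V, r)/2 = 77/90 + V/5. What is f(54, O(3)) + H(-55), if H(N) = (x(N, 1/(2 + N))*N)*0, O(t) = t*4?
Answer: -1049/45 ≈ -23.311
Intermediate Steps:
O(t) = 4*t
f(V, r) = -77/45 - 2*V/5 (f(V, r) = -2*(77/90 + V/5) = -77/45 - 2*V/5)
x(I, m) = m (x(I, m) = m + 0 = m)
H(N) = 0 (H(N) = (N/(2 + N))*0 = 0)
f(54, O(3)) + H(-55) = (-77/45 - ⅖*54) + 0 = (-77/45 - 108/5) + 0 = -1049/45 + 0 = -1049/45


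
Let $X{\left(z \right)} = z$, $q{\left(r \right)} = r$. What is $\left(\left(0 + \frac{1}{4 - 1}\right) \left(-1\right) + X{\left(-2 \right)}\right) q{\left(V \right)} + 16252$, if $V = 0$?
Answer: $16252$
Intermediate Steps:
$\left(\left(0 + \frac{1}{4 - 1}\right) \left(-1\right) + X{\left(-2 \right)}\right) q{\left(V \right)} + 16252 = \left(\left(0 + \frac{1}{4 - 1}\right) \left(-1\right) - 2\right) 0 + 16252 = \left(\left(0 + \frac{1}{3}\right) \left(-1\right) - 2\right) 0 + 16252 = \left(\frac{1}{3} \left(-1\right) - 2\right) 0 + 16252 = \left(- \frac{1}{3} - 2\right) 0 + 16252 = \left(- \frac{7}{3}\right) 0 + 16252 = 0 + 16252 = 16252$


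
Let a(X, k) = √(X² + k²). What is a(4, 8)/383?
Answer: 4*√5/383 ≈ 0.023353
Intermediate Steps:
a(4, 8)/383 = √(4² + 8²)/383 = √(16 + 64)/383 = √80/383 = (4*√5)/383 = 4*√5/383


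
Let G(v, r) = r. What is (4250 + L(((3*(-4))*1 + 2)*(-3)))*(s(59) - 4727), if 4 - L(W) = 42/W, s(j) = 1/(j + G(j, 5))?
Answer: -6432631601/320 ≈ -2.0102e+7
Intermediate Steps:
s(j) = 1/(5 + j) (s(j) = 1/(j + 5) = 1/(5 + j))
L(W) = 4 - 42/W
(4250 + L(((3*(-4))*1 + 2)*(-3)))*(s(59) - 4727) = (4250 + (4 - 42*(-1/(3*((3*(-4))*1 + 2)))))*(1/(5 + 59) - 4727) = (4250 + (4 - 42*(-1/(3*(-12*1 + 2)))))*(1/64 - 4727) = (4250 + (4 - 42*(-1/(3*(-12 + 2)))))*(1/64 - 4727) = (4250 + (4 - 42/((-10*(-3)))))*(-302527/64) = (4250 + (4 - 42/30))*(-302527/64) = (4250 + (4 - 42*1/30))*(-302527/64) = (4250 + (4 - 7/5))*(-302527/64) = (4250 + 13/5)*(-302527/64) = (21263/5)*(-302527/64) = -6432631601/320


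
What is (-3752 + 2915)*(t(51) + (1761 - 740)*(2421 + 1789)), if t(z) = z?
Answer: -3597811857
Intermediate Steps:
(-3752 + 2915)*(t(51) + (1761 - 740)*(2421 + 1789)) = (-3752 + 2915)*(51 + (1761 - 740)*(2421 + 1789)) = -837*(51 + 1021*4210) = -837*(51 + 4298410) = -837*4298461 = -3597811857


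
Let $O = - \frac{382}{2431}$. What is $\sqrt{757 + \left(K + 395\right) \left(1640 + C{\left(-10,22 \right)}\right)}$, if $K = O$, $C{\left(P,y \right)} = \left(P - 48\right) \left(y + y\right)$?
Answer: $\frac{i \sqrt{2123611692059}}{2431} \approx 599.45 i$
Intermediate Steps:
$O = - \frac{382}{2431}$ ($O = \left(-382\right) \frac{1}{2431} = - \frac{382}{2431} \approx -0.15714$)
$C{\left(P,y \right)} = 2 y \left(-48 + P\right)$ ($C{\left(P,y \right)} = \left(-48 + P\right) 2 y = 2 y \left(-48 + P\right)$)
$K = - \frac{382}{2431} \approx -0.15714$
$\sqrt{757 + \left(K + 395\right) \left(1640 + C{\left(-10,22 \right)}\right)} = \sqrt{757 + \left(- \frac{382}{2431} + 395\right) \left(1640 + 2 \cdot 22 \left(-48 - 10\right)\right)} = \sqrt{757 + \frac{959863 \left(1640 + 2 \cdot 22 \left(-58\right)\right)}{2431}} = \sqrt{757 + \frac{959863 \left(1640 - 2552\right)}{2431}} = \sqrt{757 + \frac{959863}{2431} \left(-912\right)} = \sqrt{757 - \frac{875395056}{2431}} = \sqrt{- \frac{873554789}{2431}} = \frac{i \sqrt{2123611692059}}{2431}$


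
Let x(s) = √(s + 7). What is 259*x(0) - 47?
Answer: -47 + 259*√7 ≈ 638.25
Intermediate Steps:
x(s) = √(7 + s)
259*x(0) - 47 = 259*√(7 + 0) - 47 = 259*√7 - 47 = -47 + 259*√7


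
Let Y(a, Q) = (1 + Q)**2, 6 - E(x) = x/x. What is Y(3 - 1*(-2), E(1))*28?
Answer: 1008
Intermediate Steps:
E(x) = 5 (E(x) = 6 - x/x = 6 - 1*1 = 6 - 1 = 5)
Y(3 - 1*(-2), E(1))*28 = (1 + 5)**2*28 = 6**2*28 = 36*28 = 1008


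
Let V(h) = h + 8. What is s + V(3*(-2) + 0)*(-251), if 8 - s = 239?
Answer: -733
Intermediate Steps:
s = -231 (s = 8 - 1*239 = 8 - 239 = -231)
V(h) = 8 + h
s + V(3*(-2) + 0)*(-251) = -231 + (8 + (3*(-2) + 0))*(-251) = -231 + (8 + (-6 + 0))*(-251) = -231 + (8 - 6)*(-251) = -231 + 2*(-251) = -231 - 502 = -733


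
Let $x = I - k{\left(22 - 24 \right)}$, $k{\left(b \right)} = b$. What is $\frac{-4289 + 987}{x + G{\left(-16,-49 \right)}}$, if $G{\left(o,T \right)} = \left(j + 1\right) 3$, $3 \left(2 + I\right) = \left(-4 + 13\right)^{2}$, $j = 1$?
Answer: $- \frac{3302}{33} \approx -100.06$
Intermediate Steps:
$I = 25$ ($I = -2 + \frac{\left(-4 + 13\right)^{2}}{3} = -2 + \frac{9^{2}}{3} = -2 + \frac{1}{3} \cdot 81 = -2 + 27 = 25$)
$x = 27$ ($x = 25 - \left(22 - 24\right) = 25 - -2 = 25 + 2 = 27$)
$G{\left(o,T \right)} = 6$ ($G{\left(o,T \right)} = \left(1 + 1\right) 3 = 2 \cdot 3 = 6$)
$\frac{-4289 + 987}{x + G{\left(-16,-49 \right)}} = \frac{-4289 + 987}{27 + 6} = - \frac{3302}{33}$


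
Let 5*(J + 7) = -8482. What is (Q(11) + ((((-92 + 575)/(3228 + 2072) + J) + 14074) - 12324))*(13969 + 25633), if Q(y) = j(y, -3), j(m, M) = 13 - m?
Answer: 5109905463/2650 ≈ 1.9283e+6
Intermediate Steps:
J = -8517/5 (J = -7 + (⅕)*(-8482) = -7 - 8482/5 = -8517/5 ≈ -1703.4)
Q(y) = 13 - y
(Q(11) + ((((-92 + 575)/(3228 + 2072) + J) + 14074) - 12324))*(13969 + 25633) = ((13 - 1*11) + ((((-92 + 575)/(3228 + 2072) - 8517/5) + 14074) - 12324))*(13969 + 25633) = ((13 - 11) + (((483/5300 - 8517/5) + 14074) - 12324))*39602 = (2 + (((483*(1/5300) - 8517/5) + 14074) - 12324))*39602 = (2 + (((483/5300 - 8517/5) + 14074) - 12324))*39602 = (2 + ((-9027537/5300 + 14074) - 12324))*39602 = (2 + (65564663/5300 - 12324))*39602 = (2 + 247463/5300)*39602 = (258063/5300)*39602 = 5109905463/2650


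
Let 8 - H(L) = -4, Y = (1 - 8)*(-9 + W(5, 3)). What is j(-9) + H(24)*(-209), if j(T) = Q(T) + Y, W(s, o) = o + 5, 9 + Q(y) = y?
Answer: -2519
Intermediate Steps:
Q(y) = -9 + y
W(s, o) = 5 + o
Y = 7 (Y = (1 - 8)*(-9 + (5 + 3)) = -7*(-9 + 8) = -7*(-1) = 7)
H(L) = 12 (H(L) = 8 - 1*(-4) = 8 + 4 = 12)
j(T) = -2 + T (j(T) = (-9 + T) + 7 = -2 + T)
j(-9) + H(24)*(-209) = (-2 - 9) + 12*(-209) = -11 - 2508 = -2519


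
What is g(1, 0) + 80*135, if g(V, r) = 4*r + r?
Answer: 10800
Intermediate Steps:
g(V, r) = 5*r
g(1, 0) + 80*135 = 5*0 + 80*135 = 0 + 10800 = 10800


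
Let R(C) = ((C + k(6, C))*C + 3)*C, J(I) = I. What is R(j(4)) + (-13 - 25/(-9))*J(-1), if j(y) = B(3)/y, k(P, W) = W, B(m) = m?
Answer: 3835/288 ≈ 13.316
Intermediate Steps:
j(y) = 3/y
R(C) = C*(3 + 2*C**2) (R(C) = ((C + C)*C + 3)*C = ((2*C)*C + 3)*C = (2*C**2 + 3)*C = (3 + 2*C**2)*C = C*(3 + 2*C**2))
R(j(4)) + (-13 - 25/(-9))*J(-1) = (3/4)*(3 + 2*(3/4)**2) + (-13 - 25/(-9))*(-1) = (3*(1/4))*(3 + 2*(3*(1/4))**2) + (-13 - 25*(-1/9))*(-1) = 3*(3 + 2*(3/4)**2)/4 + (-13 + 25/9)*(-1) = 3*(3 + 2*(9/16))/4 - 92/9*(-1) = 3*(3 + 9/8)/4 + 92/9 = (3/4)*(33/8) + 92/9 = 99/32 + 92/9 = 3835/288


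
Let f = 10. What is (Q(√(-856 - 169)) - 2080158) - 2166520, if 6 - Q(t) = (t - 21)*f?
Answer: -4246462 - 50*I*√41 ≈ -4.2465e+6 - 320.16*I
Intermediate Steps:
Q(t) = 216 - 10*t (Q(t) = 6 - (t - 21)*10 = 6 - (-21 + t)*10 = 6 - (-210 + 10*t) = 6 + (210 - 10*t) = 216 - 10*t)
(Q(√(-856 - 169)) - 2080158) - 2166520 = ((216 - 10*√(-856 - 169)) - 2080158) - 2166520 = ((216 - 50*I*√41) - 2080158) - 2166520 = (-2079942 - 50*I*√41) - 2166520 = -4246462 - 50*I*√41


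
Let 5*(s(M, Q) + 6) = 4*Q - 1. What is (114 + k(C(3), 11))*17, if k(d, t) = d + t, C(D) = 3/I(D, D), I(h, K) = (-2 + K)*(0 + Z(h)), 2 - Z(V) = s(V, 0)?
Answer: 87380/41 ≈ 2131.2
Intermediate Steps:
s(M, Q) = -31/5 + 4*Q/5 (s(M, Q) = -6 + (4*Q - 1)/5 = -6 + (-1 + 4*Q)/5 = -6 + (-⅕ + 4*Q/5) = -31/5 + 4*Q/5)
Z(V) = 41/5 (Z(V) = 2 - (-31/5 + (⅘)*0) = 2 - (-31/5 + 0) = 2 - 1*(-31/5) = 2 + 31/5 = 41/5)
I(h, K) = -82/5 + 41*K/5 (I(h, K) = (-2 + K)*(0 + 41/5) = (-2 + K)*(41/5) = -82/5 + 41*K/5)
C(D) = 3/(-82/5 + 41*D/5)
(114 + k(C(3), 11))*17 = (114 + (15/(41*(-2 + 3)) + 11))*17 = (114 + ((15/41)/1 + 11))*17 = (114 + ((15/41)*1 + 11))*17 = (114 + (15/41 + 11))*17 = (114 + 466/41)*17 = (5140/41)*17 = 87380/41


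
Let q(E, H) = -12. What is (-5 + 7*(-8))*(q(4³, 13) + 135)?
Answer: -7503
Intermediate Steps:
(-5 + 7*(-8))*(q(4³, 13) + 135) = (-5 + 7*(-8))*(-12 + 135) = (-5 - 56)*123 = -61*123 = -7503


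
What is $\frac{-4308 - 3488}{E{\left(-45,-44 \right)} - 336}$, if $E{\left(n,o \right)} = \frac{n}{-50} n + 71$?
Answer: $\frac{15592}{611} \approx 25.519$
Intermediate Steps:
$E{\left(n,o \right)} = 71 - \frac{n^{2}}{50}$ ($E{\left(n,o \right)} = n \left(- \frac{1}{50}\right) n + 71 = - \frac{n}{50} n + 71 = - \frac{n^{2}}{50} + 71 = 71 - \frac{n^{2}}{50}$)
$\frac{-4308 - 3488}{E{\left(-45,-44 \right)} - 336} = \frac{-4308 - 3488}{\left(71 - \frac{\left(-45\right)^{2}}{50}\right) - 336} = - \frac{7796}{\left(71 - \frac{81}{2}\right) - 336} = - \frac{7796}{\frac{61}{2} - 336} = - \frac{7796}{- \frac{611}{2}} = \left(-7796\right) \left(- \frac{2}{611}\right) = \frac{15592}{611}$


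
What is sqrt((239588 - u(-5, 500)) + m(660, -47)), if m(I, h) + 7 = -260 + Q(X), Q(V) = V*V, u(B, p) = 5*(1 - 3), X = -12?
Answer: 5*sqrt(9579) ≈ 489.36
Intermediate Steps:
u(B, p) = -10 (u(B, p) = 5*(-2) = -10)
Q(V) = V**2
m(I, h) = -123 (m(I, h) = -7 + (-260 + (-12)**2) = -7 + (-260 + 144) = -7 - 116 = -123)
sqrt((239588 - u(-5, 500)) + m(660, -47)) = sqrt((239588 - 1*(-10)) - 123) = sqrt((239588 + 10) - 123) = sqrt(239598 - 123) = sqrt(239475) = 5*sqrt(9579)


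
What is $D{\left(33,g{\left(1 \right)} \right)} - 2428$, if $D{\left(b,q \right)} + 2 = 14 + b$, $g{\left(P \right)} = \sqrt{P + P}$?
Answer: $-2383$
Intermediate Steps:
$g{\left(P \right)} = \sqrt{2} \sqrt{P}$ ($g{\left(P \right)} = \sqrt{2 P} = \sqrt{2} \sqrt{P}$)
$D{\left(b,q \right)} = 12 + b$ ($D{\left(b,q \right)} = -2 + \left(14 + b\right) = 12 + b$)
$D{\left(33,g{\left(1 \right)} \right)} - 2428 = \left(12 + 33\right) - 2428 = 45 - 2428 = -2383$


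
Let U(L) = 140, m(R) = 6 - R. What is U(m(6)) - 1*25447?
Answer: -25307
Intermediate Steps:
U(m(6)) - 1*25447 = 140 - 1*25447 = 140 - 25447 = -25307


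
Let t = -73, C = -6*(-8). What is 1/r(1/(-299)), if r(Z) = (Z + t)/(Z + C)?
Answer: -14351/21828 ≈ -0.65746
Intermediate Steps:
C = 48
r(Z) = (-73 + Z)/(48 + Z) (r(Z) = (Z - 73)/(Z + 48) = (-73 + Z)/(48 + Z))
1/r(1/(-299)) = 1/((-73 + 1/(-299))/(48 + 1/(-299))) = 1/((-73 - 1/299)/(48 - 1/299)) = 1/(-21828/299/(14351/299)) = 1/((299/14351)*(-21828/299)) = 1/(-21828/14351) = -14351/21828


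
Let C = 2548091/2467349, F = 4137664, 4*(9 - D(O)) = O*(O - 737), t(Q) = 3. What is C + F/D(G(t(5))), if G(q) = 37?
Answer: 2556395738695/3999572729 ≈ 639.17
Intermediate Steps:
D(O) = 9 - O*(-737 + O)/4 (D(O) = 9 - O*(O - 737)/4 = 9 - O*(-737 + O)/4)
C = 2548091/2467349 (C = 2548091*(1/2467349) = 2548091/2467349 ≈ 1.0327)
C + F/D(G(t(5))) = 2548091/2467349 + 4137664/(9 - ¼*37² + (737/4)*37) = 2548091/2467349 + 4137664/(9 - ¼*1369 + 27269/4) = 2548091/2467349 + 4137664/(9 - 1369/4 + 27269/4) = 2548091/2467349 + 4137664/6484 = 2548091/2467349 + 4137664*(1/6484) = 2548091/2467349 + 1034416/1621 = 2556395738695/3999572729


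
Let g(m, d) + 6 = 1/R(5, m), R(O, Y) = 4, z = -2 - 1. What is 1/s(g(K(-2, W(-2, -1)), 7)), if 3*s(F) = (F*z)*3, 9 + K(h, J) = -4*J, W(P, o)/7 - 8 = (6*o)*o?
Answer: 4/69 ≈ 0.057971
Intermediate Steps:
z = -3
W(P, o) = 56 + 42*o**2 (W(P, o) = 56 + 7*((6*o)*o) = 56 + 7*(6*o**2) = 56 + 42*o**2)
K(h, J) = -9 - 4*J
g(m, d) = -23/4 (g(m, d) = -6 + 1/4 = -23/4)
s(F) = -3*F (s(F) = ((F*(-3))*3)/3 = (-3*F*3)/3 = (-9*F)/3 = -3*F)
1/s(g(K(-2, W(-2, -1)), 7)) = 1/(-3*(-23/4)) = 1/(69/4) = 4/69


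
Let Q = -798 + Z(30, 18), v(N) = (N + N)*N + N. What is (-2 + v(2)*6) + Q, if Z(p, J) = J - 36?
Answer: -758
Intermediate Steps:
Z(p, J) = -36 + J
v(N) = N + 2*N**2 (v(N) = (2*N)*N + N = 2*N**2 + N = N + 2*N**2)
Q = -816 (Q = -798 + (-36 + 18) = -798 - 18 = -816)
(-2 + v(2)*6) + Q = (-2 + (2*(1 + 2*2))*6) - 816 = (-2 + (2*(1 + 4))*6) - 816 = (-2 + (2*5)*6) - 816 = (-2 + 10*6) - 816 = (-2 + 60) - 816 = 58 - 816 = -758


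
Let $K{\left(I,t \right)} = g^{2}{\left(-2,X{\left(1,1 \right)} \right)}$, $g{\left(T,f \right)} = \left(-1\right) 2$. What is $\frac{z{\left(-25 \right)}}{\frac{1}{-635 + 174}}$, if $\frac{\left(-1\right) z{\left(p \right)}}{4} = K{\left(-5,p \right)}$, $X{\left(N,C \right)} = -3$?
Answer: $7376$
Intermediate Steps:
$g{\left(T,f \right)} = -2$
$K{\left(I,t \right)} = 4$ ($K{\left(I,t \right)} = \left(-2\right)^{2} = 4$)
$z{\left(p \right)} = -16$ ($z{\left(p \right)} = \left(-4\right) 4 = -16$)
$\frac{z{\left(-25 \right)}}{\frac{1}{-635 + 174}} = - \frac{16}{\frac{1}{-635 + 174}} = - \frac{16}{\frac{1}{-461}} = - \frac{16}{- \frac{1}{461}} = \left(-16\right) \left(-461\right) = 7376$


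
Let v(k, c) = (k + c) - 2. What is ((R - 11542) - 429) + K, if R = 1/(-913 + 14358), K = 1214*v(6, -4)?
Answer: -160950094/13445 ≈ -11971.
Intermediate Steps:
v(k, c) = -2 + c + k (v(k, c) = (c + k) - 2 = -2 + c + k)
K = 0 (K = 1214*(-2 - 4 + 6) = 1214*0 = 0)
R = 1/13445 ≈ 7.4377e-5
((R - 11542) - 429) + K = ((1/13445 - 11542) - 429) + 0 = (-155182189/13445 - 429) + 0 = -160950094/13445 + 0 = -160950094/13445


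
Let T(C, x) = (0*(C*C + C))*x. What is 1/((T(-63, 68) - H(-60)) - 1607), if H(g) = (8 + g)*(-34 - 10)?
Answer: -1/3895 ≈ -0.00025674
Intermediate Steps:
H(g) = -352 - 44*g (H(g) = (8 + g)*(-44) = -352 - 44*g)
T(C, x) = 0 (T(C, x) = (0*(C**2 + C))*x = (0*(C + C**2))*x = 0*x = 0)
1/((T(-63, 68) - H(-60)) - 1607) = 1/((0 - (-352 - 44*(-60))) - 1607) = 1/((0 - (-352 + 2640)) - 1607) = 1/((0 - 1*2288) - 1607) = 1/((0 - 2288) - 1607) = 1/(-2288 - 1607) = 1/(-3895) = -1/3895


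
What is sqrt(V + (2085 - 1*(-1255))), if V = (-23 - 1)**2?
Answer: 2*sqrt(979) ≈ 62.578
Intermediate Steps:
V = 576 (V = (-24)**2 = 576)
sqrt(V + (2085 - 1*(-1255))) = sqrt(576 + (2085 - 1*(-1255))) = sqrt(576 + (2085 + 1255)) = sqrt(576 + 3340) = sqrt(3916) = 2*sqrt(979)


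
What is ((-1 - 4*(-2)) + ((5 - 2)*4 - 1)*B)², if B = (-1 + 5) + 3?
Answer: 7056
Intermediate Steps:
B = 7 (B = 4 + 3 = 7)
((-1 - 4*(-2)) + ((5 - 2)*4 - 1)*B)² = ((-1 - 4*(-2)) + ((5 - 2)*4 - 1)*7)² = ((-1 + 8) + (3*4 - 1)*7)² = (7 + (12 - 1)*7)² = (7 + 11*7)² = (7 + 77)² = 84² = 7056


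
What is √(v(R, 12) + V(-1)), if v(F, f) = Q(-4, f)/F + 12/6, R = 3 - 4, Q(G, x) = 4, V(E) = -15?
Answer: I*√17 ≈ 4.1231*I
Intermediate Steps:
R = -1
v(F, f) = 2 + 4/F (v(F, f) = 4/F + 12/6 = 4/F + 12*(⅙) = 4/F + 2 = 2 + 4/F)
√(v(R, 12) + V(-1)) = √((2 + 4/(-1)) - 15) = √((2 + 4*(-1)) - 15) = √((2 - 4) - 15) = √(-2 - 15) = √(-17) = I*√17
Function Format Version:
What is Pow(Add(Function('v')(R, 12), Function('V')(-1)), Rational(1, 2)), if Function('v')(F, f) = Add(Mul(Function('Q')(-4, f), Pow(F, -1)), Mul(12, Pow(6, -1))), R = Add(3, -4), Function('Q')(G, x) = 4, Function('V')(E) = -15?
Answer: Mul(I, Pow(17, Rational(1, 2))) ≈ Mul(4.1231, I)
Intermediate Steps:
R = -1
Function('v')(F, f) = Add(2, Mul(4, Pow(F, -1))) (Function('v')(F, f) = Add(Mul(4, Pow(F, -1)), Mul(12, Pow(6, -1))) = Add(Mul(4, Pow(F, -1)), Mul(12, Rational(1, 6))) = Add(Mul(4, Pow(F, -1)), 2) = Add(2, Mul(4, Pow(F, -1))))
Pow(Add(Function('v')(R, 12), Function('V')(-1)), Rational(1, 2)) = Pow(Add(Add(2, Mul(4, Pow(-1, -1))), -15), Rational(1, 2)) = Pow(Add(Add(2, Mul(4, -1)), -15), Rational(1, 2)) = Pow(Add(Add(2, -4), -15), Rational(1, 2)) = Pow(Add(-2, -15), Rational(1, 2)) = Pow(-17, Rational(1, 2)) = Mul(I, Pow(17, Rational(1, 2)))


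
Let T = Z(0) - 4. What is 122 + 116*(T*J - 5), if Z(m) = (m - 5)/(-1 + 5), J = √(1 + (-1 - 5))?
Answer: -458 - 609*I*√5 ≈ -458.0 - 1361.8*I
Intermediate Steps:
J = I*√5 (J = √(1 - 6) = √(-5) = I*√5 ≈ 2.2361*I)
Z(m) = -5/4 + m/4 (Z(m) = (-5 + m)/4 = (-5 + m)*(¼) = -5/4 + m/4)
T = -21/4 (T = (-5/4 + (¼)*0) - 4 = (-5/4 + 0) - 4 = -5/4 - 4 = -21/4 ≈ -5.2500)
122 + 116*(T*J - 5) = 122 + 116*(-21*I*√5/4 - 5) = 122 + 116*(-5 - 21*I*√5/4) = 122 + (-580 - 609*I*√5) = -458 - 609*I*√5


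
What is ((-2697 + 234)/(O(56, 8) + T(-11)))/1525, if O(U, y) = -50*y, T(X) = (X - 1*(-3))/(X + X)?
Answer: 27093/6703900 ≈ 0.0040414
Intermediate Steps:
T(X) = (3 + X)/(2*X) (T(X) = (X + 3)/((2*X)) = (3 + X)*(1/(2*X)) = (3 + X)/(2*X))
((-2697 + 234)/(O(56, 8) + T(-11)))/1525 = ((-2697 + 234)/(-50*8 + (½)*(3 - 11)/(-11)))/1525 = -2463/(-400 + (½)*(-1/11)*(-8))*(1/1525) = -2463/(-400 + 4/11)*(1/1525) = -2463/(-4396/11)*(1/1525) = -2463*(-11/4396)*(1/1525) = (27093/4396)*(1/1525) = 27093/6703900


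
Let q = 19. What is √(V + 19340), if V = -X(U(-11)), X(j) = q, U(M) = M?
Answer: 139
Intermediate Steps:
X(j) = 19
V = -19 (V = -1*19 = -19)
√(V + 19340) = √(-19 + 19340) = √19321 = 139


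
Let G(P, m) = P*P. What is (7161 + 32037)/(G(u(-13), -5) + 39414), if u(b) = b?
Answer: 39198/39583 ≈ 0.99027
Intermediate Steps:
G(P, m) = P²
(7161 + 32037)/(G(u(-13), -5) + 39414) = (7161 + 32037)/((-13)² + 39414) = 39198/(169 + 39414) = 39198/39583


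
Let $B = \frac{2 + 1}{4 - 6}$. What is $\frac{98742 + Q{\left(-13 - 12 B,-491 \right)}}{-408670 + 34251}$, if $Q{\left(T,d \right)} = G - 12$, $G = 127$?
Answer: $- \frac{98857}{374419} \approx -0.26403$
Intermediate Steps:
$B = - \frac{3}{2}$ ($B = \frac{3}{-2} = 3 \left(- \frac{1}{2}\right) = - \frac{3}{2} \approx -1.5$)
$Q{\left(T,d \right)} = 115$ ($Q{\left(T,d \right)} = 127 - 12 = 115$)
$\frac{98742 + Q{\left(-13 - 12 B,-491 \right)}}{-408670 + 34251} = \frac{98742 + 115}{-408670 + 34251} = \frac{98857}{-374419} = 98857 \left(- \frac{1}{374419}\right) = - \frac{98857}{374419}$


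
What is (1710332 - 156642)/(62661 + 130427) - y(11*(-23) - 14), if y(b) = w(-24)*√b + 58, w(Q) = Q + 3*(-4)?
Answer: -4822707/96544 + 36*I*√267 ≈ -49.953 + 588.25*I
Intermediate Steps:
w(Q) = -12 + Q (w(Q) = Q - 12 = -12 + Q)
y(b) = 58 - 36*√b (y(b) = (-12 - 24)*√b + 58 = -36*√b + 58 = 58 - 36*√b)
(1710332 - 156642)/(62661 + 130427) - y(11*(-23) - 14) = (1710332 - 156642)/(62661 + 130427) - (58 - 36*√(11*(-23) - 14)) = 1553690/193088 - (58 - 36*√(-253 - 14)) = 1553690*(1/193088) - (58 - 36*I*√267) = 776845/96544 - (58 - 36*I*√267) = 776845/96544 + (-58 + 36*I*√267) = -4822707/96544 + 36*I*√267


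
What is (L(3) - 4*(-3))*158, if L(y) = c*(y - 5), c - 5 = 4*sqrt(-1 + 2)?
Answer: -948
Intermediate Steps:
c = 9 (c = 5 + 4*sqrt(-1 + 2) = 5 + 4*sqrt(1) = 5 + 4*1 = 5 + 4 = 9)
L(y) = -45 + 9*y (L(y) = 9*(y - 5) = 9*(-5 + y) = -45 + 9*y)
(L(3) - 4*(-3))*158 = ((-45 + 9*3) - 4*(-3))*158 = ((-45 + 27) + 12)*158 = (-18 + 12)*158 = -6*158 = -948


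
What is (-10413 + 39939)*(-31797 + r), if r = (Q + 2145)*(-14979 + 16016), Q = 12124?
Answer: 435955996056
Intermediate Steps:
r = 14796953 (r = (12124 + 2145)*(-14979 + 16016) = 14269*1037 = 14796953)
(-10413 + 39939)*(-31797 + r) = (-10413 + 39939)*(-31797 + 14796953) = 29526*14765156 = 435955996056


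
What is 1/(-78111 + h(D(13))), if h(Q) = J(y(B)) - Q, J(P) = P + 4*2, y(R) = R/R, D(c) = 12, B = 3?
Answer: -1/78114 ≈ -1.2802e-5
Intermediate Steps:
y(R) = 1
J(P) = 8 + P (J(P) = P + 8 = 8 + P)
h(Q) = 9 - Q (h(Q) = (8 + 1) - Q = 9 - Q)
1/(-78111 + h(D(13))) = 1/(-78111 + (9 - 1*12)) = 1/(-78111 + (9 - 12)) = 1/(-78111 - 3) = 1/(-78114) = -1/78114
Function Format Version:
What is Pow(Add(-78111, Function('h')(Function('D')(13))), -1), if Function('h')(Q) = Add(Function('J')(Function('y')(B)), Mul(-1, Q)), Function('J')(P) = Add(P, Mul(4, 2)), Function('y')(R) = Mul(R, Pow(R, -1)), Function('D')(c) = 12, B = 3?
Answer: Rational(-1, 78114) ≈ -1.2802e-5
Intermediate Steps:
Function('y')(R) = 1
Function('J')(P) = Add(8, P) (Function('J')(P) = Add(P, 8) = Add(8, P))
Function('h')(Q) = Add(9, Mul(-1, Q)) (Function('h')(Q) = Add(Add(8, 1), Mul(-1, Q)) = Add(9, Mul(-1, Q)))
Pow(Add(-78111, Function('h')(Function('D')(13))), -1) = Pow(Add(-78111, Add(9, Mul(-1, 12))), -1) = Pow(Add(-78111, Add(9, -12)), -1) = Pow(Add(-78111, -3), -1) = Pow(-78114, -1) = Rational(-1, 78114)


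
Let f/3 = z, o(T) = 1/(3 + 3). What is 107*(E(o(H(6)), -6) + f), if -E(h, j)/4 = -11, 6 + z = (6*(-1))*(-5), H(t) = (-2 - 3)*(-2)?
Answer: 12412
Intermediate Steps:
H(t) = 10 (H(t) = -5*(-2) = 10)
o(T) = ⅙ (o(T) = 1/6 = ⅙)
z = 24 (z = -6 + (6*(-1))*(-5) = -6 - 6*(-5) = -6 + 30 = 24)
f = 72 (f = 3*24 = 72)
E(h, j) = 44 (E(h, j) = -4*(-11) = 44)
107*(E(o(H(6)), -6) + f) = 107*(44 + 72) = 107*116 = 12412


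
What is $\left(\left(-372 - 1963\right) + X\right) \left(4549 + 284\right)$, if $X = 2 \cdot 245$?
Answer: $-8916885$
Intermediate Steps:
$X = 490$
$\left(\left(-372 - 1963\right) + X\right) \left(4549 + 284\right) = \left(\left(-372 - 1963\right) + 490\right) \left(4549 + 284\right) = \left(\left(-372 - 1963\right) + 490\right) 4833 = \left(-2335 + 490\right) 4833 = \left(-1845\right) 4833 = -8916885$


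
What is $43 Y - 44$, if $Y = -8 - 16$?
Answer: $-1076$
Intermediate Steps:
$Y = -24$ ($Y = -8 - 16 = -24$)
$43 Y - 44 = 43 \left(-24\right) - 44 = -1032 - 44 = -1076$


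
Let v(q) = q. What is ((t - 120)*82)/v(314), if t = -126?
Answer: -10086/157 ≈ -64.242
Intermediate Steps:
((t - 120)*82)/v(314) = ((-126 - 120)*82)/314 = -246*82*(1/314) = -20172*1/314 = -10086/157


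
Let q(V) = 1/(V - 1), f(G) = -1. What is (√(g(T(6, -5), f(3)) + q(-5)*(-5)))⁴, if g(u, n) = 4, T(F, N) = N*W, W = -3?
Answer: 841/36 ≈ 23.361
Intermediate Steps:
T(F, N) = -3*N (T(F, N) = N*(-3) = -3*N)
q(V) = 1/(-1 + V)
(√(g(T(6, -5), f(3)) + q(-5)*(-5)))⁴ = (√(4 - 5/(-1 - 5)))⁴ = (√(4 - 5/(-6)))⁴ = (√(4 - ⅙*(-5)))⁴ = (√(4 + ⅚))⁴ = (√(29/6))⁴ = (√174/6)⁴ = 841/36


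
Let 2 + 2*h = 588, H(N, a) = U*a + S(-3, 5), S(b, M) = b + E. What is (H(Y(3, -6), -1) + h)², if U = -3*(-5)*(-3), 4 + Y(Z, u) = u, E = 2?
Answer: 113569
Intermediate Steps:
Y(Z, u) = -4 + u
U = -45 (U = 15*(-3) = -45)
S(b, M) = 2 + b (S(b, M) = b + 2 = 2 + b)
H(N, a) = -1 - 45*a (H(N, a) = -45*a + (2 - 3) = -45*a - 1 = -1 - 45*a)
h = 293 (h = -1 + (½)*588 = -1 + 294 = 293)
(H(Y(3, -6), -1) + h)² = ((-1 - 45*(-1)) + 293)² = ((-1 + 45) + 293)² = (44 + 293)² = 337² = 113569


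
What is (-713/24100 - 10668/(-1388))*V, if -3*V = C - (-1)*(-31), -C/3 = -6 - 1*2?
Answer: 448191023/25088100 ≈ 17.865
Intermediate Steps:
C = 24 (C = -3*(-6 - 1*2) = -3*(-6 - 2) = -3*(-8) = 24)
V = 7/3 (V = -(24 - (-1)*(-31))/3 = -(24 - 1*31)/3 = -(24 - 31)/3 = -1/3*(-7) = 7/3 ≈ 2.3333)
(-713/24100 - 10668/(-1388))*V = (-713/24100 - 10668/(-1388))*(7/3) = (-713*1/24100 - 10668*(-1/1388))*(7/3) = (-713/24100 + 2667/347)*(7/3) = (64027289/8362700)*(7/3) = 448191023/25088100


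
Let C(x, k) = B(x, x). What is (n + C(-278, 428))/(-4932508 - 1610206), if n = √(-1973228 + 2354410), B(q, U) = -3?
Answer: 3/6542714 - √381182/6542714 ≈ -9.3906e-5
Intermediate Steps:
C(x, k) = -3
n = √381182 ≈ 617.40
(n + C(-278, 428))/(-4932508 - 1610206) = (√381182 - 3)/(-4932508 - 1610206) = (-3 + √381182)/(-6542714) = (-3 + √381182)*(-1/6542714) = 3/6542714 - √381182/6542714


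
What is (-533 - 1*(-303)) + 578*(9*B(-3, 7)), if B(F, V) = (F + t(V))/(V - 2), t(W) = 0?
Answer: -16756/5 ≈ -3351.2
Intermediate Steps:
B(F, V) = F/(-2 + V) (B(F, V) = (F + 0)/(V - 2) = F/(-2 + V))
(-533 - 1*(-303)) + 578*(9*B(-3, 7)) = (-533 - 1*(-303)) + 578*(9*(-3/(-2 + 7))) = (-533 + 303) + 578*(9*(-3/5)) = -230 + 578*(9*(-3*⅕)) = -230 + 578*(9*(-⅗)) = -230 + 578*(-27/5) = -230 - 15606/5 = -16756/5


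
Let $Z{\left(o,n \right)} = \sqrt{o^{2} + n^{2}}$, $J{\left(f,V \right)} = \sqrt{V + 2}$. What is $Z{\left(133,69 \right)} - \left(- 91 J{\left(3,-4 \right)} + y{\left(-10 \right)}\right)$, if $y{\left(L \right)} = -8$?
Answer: $8 + 5 \sqrt{898} + 91 i \sqrt{2} \approx 157.83 + 128.69 i$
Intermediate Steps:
$J{\left(f,V \right)} = \sqrt{2 + V}$
$Z{\left(o,n \right)} = \sqrt{n^{2} + o^{2}}$
$Z{\left(133,69 \right)} - \left(- 91 J{\left(3,-4 \right)} + y{\left(-10 \right)}\right) = \sqrt{69^{2} + 133^{2}} - \left(- 91 \sqrt{2 - 4} - 8\right) = \sqrt{4761 + 17689} - \left(- 91 \sqrt{-2} - 8\right) = \sqrt{22450} - \left(- 91 i \sqrt{2} - 8\right) = 5 \sqrt{898} - \left(- 91 i \sqrt{2} - 8\right) = 5 \sqrt{898} - \left(-8 - 91 i \sqrt{2}\right) = 5 \sqrt{898} + \left(8 + 91 i \sqrt{2}\right) = 8 + 5 \sqrt{898} + 91 i \sqrt{2}$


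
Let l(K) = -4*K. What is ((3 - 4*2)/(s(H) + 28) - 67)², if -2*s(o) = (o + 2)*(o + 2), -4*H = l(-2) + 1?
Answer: 144600625/32041 ≈ 4513.0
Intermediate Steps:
H = -9/4 (H = -(-4*(-2) + 1)/4 = -(8 + 1)/4 = -¼*9 = -9/4 ≈ -2.2500)
s(o) = -(2 + o)²/2 (s(o) = -(o + 2)*(o + 2)/2 = -(2 + o)*(2 + o)/2 = -(2 + o)²/2)
((3 - 4*2)/(s(H) + 28) - 67)² = ((3 - 4*2)/(-(2 - 9/4)²/2 + 28) - 67)² = ((3 - 8)/(-(-¼)²/2 + 28) - 67)² = (-5/(-½*1/16 + 28) - 67)² = (-5/(-1/32 + 28) - 67)² = (-5/895/32 - 67)² = (-5*32/895 - 67)² = (-32/179 - 67)² = (-12025/179)² = 144600625/32041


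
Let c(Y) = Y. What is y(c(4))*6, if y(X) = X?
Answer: 24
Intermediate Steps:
y(c(4))*6 = 4*6 = 24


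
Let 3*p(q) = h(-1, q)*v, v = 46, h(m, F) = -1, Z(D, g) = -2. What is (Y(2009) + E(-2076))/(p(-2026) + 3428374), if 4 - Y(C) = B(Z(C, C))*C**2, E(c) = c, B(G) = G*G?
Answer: -12109797/2571269 ≈ -4.7097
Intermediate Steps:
B(G) = G**2
Y(C) = 4 - 4*C**2 (Y(C) = 4 - (-2)**2*C**2 = 4 - 4*C**2)
p(q) = -46/3 (p(q) = (-1*46)/3 = (1/3)*(-46) = -46/3)
(Y(2009) + E(-2076))/(p(-2026) + 3428374) = ((4 - 4*2009**2) - 2076)/(-46/3 + 3428374) = ((4 - 4*4036081) - 2076)/(10285076/3) = ((4 - 16144324) - 2076)*(3/10285076) = (-16144320 - 2076)*(3/10285076) = -16146396*3/10285076 = -12109797/2571269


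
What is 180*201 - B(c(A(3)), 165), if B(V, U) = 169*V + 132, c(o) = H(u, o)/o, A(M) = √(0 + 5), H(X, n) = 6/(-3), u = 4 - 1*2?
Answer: 36048 + 338*√5/5 ≈ 36199.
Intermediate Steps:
u = 2 (u = 4 - 2 = 2)
H(X, n) = -2 (H(X, n) = 6*(-⅓) = -2)
A(M) = √5
c(o) = -2/o
B(V, U) = 132 + 169*V
180*201 - B(c(A(3)), 165) = 180*201 - (132 + 169*(-2*√5/5)) = 36180 - (132 + 169*(-2*√5/5)) = 36180 - (132 - 338*√5/5) = 36180 + (-132 + 338*√5/5) = 36048 + 338*√5/5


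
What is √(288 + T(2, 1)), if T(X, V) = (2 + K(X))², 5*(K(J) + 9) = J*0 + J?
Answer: 3*√921/5 ≈ 18.209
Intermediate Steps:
K(J) = -9 + J/5 (K(J) = -9 + (J*0 + J)/5 = -9 + (0 + J)/5 = -9 + J/5)
T(X, V) = (-7 + X/5)² (T(X, V) = (2 + (-9 + X/5))² = (-7 + X/5)²)
√(288 + T(2, 1)) = √(288 + (-35 + 2)²/25) = √(288 + (1/25)*(-33)²) = √(288 + (1/25)*1089) = √(288 + 1089/25) = √(8289/25) = 3*√921/5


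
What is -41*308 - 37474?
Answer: -50102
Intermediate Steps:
-41*308 - 37474 = -12628 - 37474 = -50102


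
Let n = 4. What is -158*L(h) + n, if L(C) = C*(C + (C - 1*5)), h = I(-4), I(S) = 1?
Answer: 478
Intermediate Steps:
h = 1
L(C) = C*(-5 + 2*C) (L(C) = C*(C + (C - 5)) = C*(C + (-5 + C)) = C*(-5 + 2*C))
-158*L(h) + n = -158*(-5 + 2*1) + 4 = -158*(-5 + 2) + 4 = -158*(-3) + 4 = 474 + 4 = 478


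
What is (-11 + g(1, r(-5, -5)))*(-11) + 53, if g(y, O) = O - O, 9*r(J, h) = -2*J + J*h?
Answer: 174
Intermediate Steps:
r(J, h) = -2*J/9 + J*h/9 (r(J, h) = (-2*J + J*h)/9 = -2*J/9 + J*h/9)
g(y, O) = 0
(-11 + g(1, r(-5, -5)))*(-11) + 53 = (-11 + 0)*(-11) + 53 = -11*(-11) + 53 = 121 + 53 = 174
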